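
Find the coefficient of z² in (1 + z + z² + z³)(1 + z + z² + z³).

3

(1 + z + z² + z³) has coefficients 1,1,1 for degrees 0…2.
(1 + z + z² + z³) has coefficients 1,1,1 for degrees 0…2.
[z²] = 1·1 + 1·1 + 1·1 = 3.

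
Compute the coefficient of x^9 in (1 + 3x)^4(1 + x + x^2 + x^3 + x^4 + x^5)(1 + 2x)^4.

19681

(1 + 3x)^4 has coefficients 1,12,54,108,81 for degrees 0…4.
(1 + x + x^2 + x^3 + x^4 + x^5) has coefficients 1,1,1,1,1,1,0,0,0,0 for degrees 0…9.
Finally multiplying by (1 + 2x)^4, the product of all factors after the first has coefficients 1,9,33,65,81,81,80,72,48,16 for degrees 0…9.
[x^9] = 1·16 + 12·48 + 54·72 + 108·80 + 81·81 = 19681.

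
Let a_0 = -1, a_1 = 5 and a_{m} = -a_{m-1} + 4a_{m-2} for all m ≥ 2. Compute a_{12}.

The ordinary generating function has denominator 1 + y - 4y^2.
Iterating the recurrence: a_0,…,a_{12} = -1, 5, -9, 29, -65, 181, -441, 1165, -2929, 7589, -19305, 49661, -126881.

-126881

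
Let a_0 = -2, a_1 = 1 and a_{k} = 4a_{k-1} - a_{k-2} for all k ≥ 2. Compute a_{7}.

4471

The ordinary generating function has denominator 1 - 4x + x^2.
Iterating the recurrence: a_0,…,a_{7} = -2, 1, 6, 23, 86, 321, 1198, 4471.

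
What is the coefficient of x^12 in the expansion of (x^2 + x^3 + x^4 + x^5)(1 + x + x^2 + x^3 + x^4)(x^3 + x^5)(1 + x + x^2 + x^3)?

(x^2 + x^3 + x^4 + x^5) has coefficients 0,0,1,1,1,1 for degrees 0…5.
(1 + x + x^2 + x^3 + x^4) has coefficients 1,1,1,1,1,0,0,0,0,0,0,0,0 for degrees 0…12.
Multiplying by (x^3 + x^5) gives running coefficients 0,0,0,1,1,2,2,2,1,1,0,0,0 for degrees 0…12.
Finally multiplying by (1 + x + x^2 + x^3), the product of all factors after the first has coefficients 0,0,0,1,2,4,6,7,7,6,4,2,1 for degrees 0…12.
[x^12] = 1·4 + 1·6 + 1·7 + 1·7 = 24.

24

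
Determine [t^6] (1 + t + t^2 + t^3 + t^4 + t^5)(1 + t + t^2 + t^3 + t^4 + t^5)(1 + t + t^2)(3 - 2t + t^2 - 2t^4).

18

(1 + t + t^2 + t^3 + t^4 + t^5) has coefficients 1,1,1,1,1,1 for degrees 0…5.
(1 + t + t^2 + t^3 + t^4 + t^5) has coefficients 1,1,1,1,1,1,0 for degrees 0…6.
Multiplying by (1 + t + t^2) gives running coefficients 1,2,3,3,3,3,2 for degrees 0…6.
Finally multiplying by (3 - 2t + t^2 - 2t^4), the product of all factors after the first has coefficients 3,4,6,5,4,2,-3 for degrees 0…6.
[t^6] = 1·(-3) + 1·2 + 1·4 + 1·5 + 1·6 + 1·4 = 18.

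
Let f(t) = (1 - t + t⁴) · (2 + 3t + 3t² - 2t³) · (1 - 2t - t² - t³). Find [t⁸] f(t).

(1 - t + t⁴) has coefficients 1,-1,0,0,1 for degrees 0…4.
(2 + 3t + 3t² - 2t³) has coefficients 2,3,3,-2,0,0,0,0,0 for degrees 0…8.
Finally multiplying by (1 - 2t - t² - t³), the product of all factors after the first has coefficients 2,-1,-5,-13,-2,-1,2,0,0 for degrees 0…8.
[t⁸] = 1·0 − 1·0 + 1·(-2) = -2.

-2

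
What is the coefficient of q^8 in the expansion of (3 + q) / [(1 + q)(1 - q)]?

The denominator gives the recurrence a_n = a_(n−2) for n ≥ 3; the numerator fixes a_0 = 3, a_1 = 1, a_2 = 3.
Iterating: 3, 1, 3, 1, 3, 1, 3, 1, 3, so a_8 = 3.

3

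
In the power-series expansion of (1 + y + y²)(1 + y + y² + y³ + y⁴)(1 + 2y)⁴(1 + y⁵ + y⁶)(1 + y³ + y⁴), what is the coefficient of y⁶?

(1 + y + y²) has coefficients 1,1,1 for degrees 0…2.
(1 + y + y² + y³ + y⁴) has coefficients 1,1,1,1,1,0,0 for degrees 0…6.
Multiplying by (1 + 2y)⁴ gives running coefficients 1,9,33,65,81,80,72 for degrees 0…6.
Multiplying by (1 + y⁵ + y⁶) gives running coefficients 1,9,33,65,81,81,82 for degrees 0…6.
Finally multiplying by (1 + y³ + y⁴), the product of all factors after the first has coefficients 1,9,33,66,91,123,180 for degrees 0…6.
[y⁶] = 1·180 + 1·123 + 1·91 = 394.

394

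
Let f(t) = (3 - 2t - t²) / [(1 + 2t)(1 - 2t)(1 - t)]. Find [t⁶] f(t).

192

Partial fractions give a closed form: a_n = (5/4)·(-2)^n + (7/4)·2^n.
At n = 6: a_6 = 192.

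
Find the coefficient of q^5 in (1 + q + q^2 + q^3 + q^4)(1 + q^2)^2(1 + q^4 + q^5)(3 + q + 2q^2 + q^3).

(1 + q + q^2 + q^3 + q^4) has coefficients 1,1,1,1,1 for degrees 0…4.
(1 + q^2)^2 has coefficients 1,0,2,0,1,0 for degrees 0…5.
Multiplying by (1 + q^4 + q^5) gives running coefficients 1,0,2,0,2,1 for degrees 0…5.
Finally multiplying by (3 + q + 2q^2 + q^3), the product of all factors after the first has coefficients 3,1,8,3,10,7 for degrees 0…5.
[q^5] = 1·7 + 1·10 + 1·3 + 1·8 + 1·1 = 29.

29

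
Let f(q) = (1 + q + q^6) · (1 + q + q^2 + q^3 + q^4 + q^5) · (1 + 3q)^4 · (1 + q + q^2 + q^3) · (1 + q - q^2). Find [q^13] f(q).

847

(1 + q + q^6) has coefficients 1,1,0,0,0,0,1 for degrees 0…6.
(1 + q + q^2 + q^3 + q^4 + q^5) has coefficients 1,1,1,1,1,1,0,0,0,0,0,0,0,0 for degrees 0…13.
Multiplying by (1 + 3q)^4 gives running coefficients 1,13,67,175,256,256,255,243,189,81,0,0,0,0 for degrees 0…13.
Multiplying by (1 + q + q^2 + q^3) gives running coefficients 1,14,81,256,511,754,942,1010,943,768,513,270,81,0 for degrees 0…13.
Finally multiplying by (1 + q - q^2), the product of all factors after the first has coefficients 1,15,94,323,686,1009,1185,1198,1011,701,338,15,-162,-189 for degrees 0…13.
[q^13] = 1·(-189) + 1·(-162) + 1·1198 = 847.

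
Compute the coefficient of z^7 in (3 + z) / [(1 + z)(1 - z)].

Partial fractions give a closed form: a_n = (1)·(-1)^n + (2)·1^n.
At n = 7: a_7 = 1.

1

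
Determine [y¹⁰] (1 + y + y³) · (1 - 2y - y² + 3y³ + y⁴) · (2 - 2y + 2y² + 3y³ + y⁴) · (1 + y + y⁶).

7

(1 + y + y³) has coefficients 1,1,0,1 for degrees 0…3.
(1 - 2y - y² + 3y³ + y⁴) has coefficients 1,-2,-1,3,1,0,0,0,0,0,0 for degrees 0…10.
Multiplying by (2 - 2y + 2y² + 3y³ + y⁴) gives running coefficients 2,-6,4,7,-11,-1,10,6,1,0,0 for degrees 0…10.
Finally multiplying by (1 + y + y⁶), the product of all factors after the first has coefficients 2,-4,-2,11,-4,-12,11,10,11,8,-11 for degrees 0…10.
[y¹⁰] = 1·(-11) + 1·8 + 1·10 = 7.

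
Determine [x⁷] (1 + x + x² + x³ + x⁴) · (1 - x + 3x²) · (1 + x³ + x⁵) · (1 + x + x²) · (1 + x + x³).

(1 + x + x² + x³ + x⁴) has coefficients 1,1,1,1,1 for degrees 0…4.
(1 - x + 3x²) has coefficients 1,-1,3,0,0,0,0,0 for degrees 0…7.
Multiplying by (1 + x³ + x⁵) gives running coefficients 1,-1,3,1,-1,4,-1,3 for degrees 0…7.
Multiplying by (1 + x + x²) gives running coefficients 1,0,3,3,3,4,2,6 for degrees 0…7.
Finally multiplying by (1 + x + x³), the product of all factors after the first has coefficients 1,1,3,7,6,10,9,11 for degrees 0…7.
[x⁷] = 1·11 + 1·9 + 1·10 + 1·6 + 1·7 = 43.

43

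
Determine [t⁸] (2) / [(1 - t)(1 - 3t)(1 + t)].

Partial fractions give a closed form: a_n = (-1/2)·1^n + (9/4)·3^n + (1/4)·(-1)^n.
At n = 8: a_8 = 14762.

14762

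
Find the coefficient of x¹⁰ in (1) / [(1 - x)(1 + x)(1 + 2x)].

Partial fractions give a closed form: a_n = (1/6)·1^n + (-1/2)·(-1)^n + (4/3)·(-2)^n.
At n = 10: a_10 = 1365.

1365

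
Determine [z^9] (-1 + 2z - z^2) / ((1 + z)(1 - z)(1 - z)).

1

The denominator gives the recurrence a_n = a_(n−1) + a_(n−2) − a_(n−3) for n ≥ 3; the numerator fixes a_0 = -1, a_1 = 1, a_2 = -1.
Iterating: -1, 1, -1, 1, -1, 1, -1, 1, -1, 1, so a_9 = 1.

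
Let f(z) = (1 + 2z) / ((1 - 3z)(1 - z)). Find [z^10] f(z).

147621

Partial fractions give a closed form: a_n = (5/2)·3^n + (-3/2)·1^n.
At n = 10: a_10 = 147621.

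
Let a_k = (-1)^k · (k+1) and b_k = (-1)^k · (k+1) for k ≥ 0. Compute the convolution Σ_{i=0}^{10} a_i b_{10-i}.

286

This is [x^10] in the product of the two ordinary generating functions.
Σ = 1·11 − 2·(-10) + 3·9 − 4·(-8) + 5·7 − 6·(-6) + 7·5 − 8·(-4) + 9·3 − 10·(-2) + 11·1 = 286.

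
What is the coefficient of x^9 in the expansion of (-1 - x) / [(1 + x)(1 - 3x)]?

Partial fractions give a closed form: a_n = (-1)·3^n.
At n = 9: a_9 = -19683.

-19683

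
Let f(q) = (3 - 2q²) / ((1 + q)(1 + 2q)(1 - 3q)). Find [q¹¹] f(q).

Partial fractions give a closed form: a_n = (-1/4)·(-1)^n + (2)·(-2)^n + (5/4)·3^n.
At n = 11: a_11 = 217338.

217338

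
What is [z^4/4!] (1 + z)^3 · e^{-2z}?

The EGF product rule gives c_4 = Σ_{k_1+k_2=4} C(4; k_1,k_2) · ∏ g_i(k_i), where (1+z)^3 gives the falling factorial (3)_k; e^{-2z} gives (-2)^k.
g_1(k) for k = 0…4: 1, 3, 6, 6, 0.
g_2(k) for k = 0…4: 1, -2, 4, -8, 16.
c_4 = Σ_k C(4,k)·g_1(k)·g_2(4−k) = 1·1·16 + 4·3·(-8) + 6·6·4 + 4·6·(-2) = 16 − 96 + 144 − 48 = 16.

16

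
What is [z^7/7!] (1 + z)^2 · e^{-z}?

-29

The EGF product rule gives c_7 = Σ_{k_1+k_2=7} C(7; k_1,k_2) · ∏ g_i(k_i), where (1+z)^2 gives the falling factorial (2)_k; e^{-z} gives (-1)^k.
g_1(k) for k = 0…7: 1, 2, 2, 0, 0, 0, 0, 0.
g_2(k) for k = 0…7: 1, -1, 1, -1, 1, -1, 1, -1.
c_7 = Σ_k C(7,k)·g_1(k)·g_2(7−k) = 1·1·(-1) + 7·2·1 + 21·2·(-1) = −1 + 14 − 42 = -29.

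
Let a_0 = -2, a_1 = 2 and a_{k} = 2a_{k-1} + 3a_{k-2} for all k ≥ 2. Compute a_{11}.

The ordinary generating function has denominator 1 - 2z - 3z^2.
Iterating the recurrence: a_0,…,a_{11} = -2, 2, -2, 2, -2, 2, -2, 2, -2, 2, -2, 2.

2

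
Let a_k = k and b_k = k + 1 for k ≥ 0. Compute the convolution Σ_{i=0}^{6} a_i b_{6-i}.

56

The convolution is the x^6 coefficient of A(x)B(x).
Σ = 0·7 + 1·6 + 2·5 + 3·4 + 4·3 + 5·2 + 6·1 = 56.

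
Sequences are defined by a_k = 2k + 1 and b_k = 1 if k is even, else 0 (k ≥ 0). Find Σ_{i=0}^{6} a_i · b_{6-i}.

This is [x^6] in the product of the two ordinary generating functions.
Σ = 1·1 + 3·0 + 5·1 + 7·0 + 9·1 + 11·0 + 13·1 = 28.

28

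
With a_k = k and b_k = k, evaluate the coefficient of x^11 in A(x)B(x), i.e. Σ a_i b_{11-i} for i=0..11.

Write out a_i and b_{11-i} for i = 0,…,11 and sum the products.
Σ = 0·11 + 1·10 + 2·9 + 3·8 + 4·7 + 5·6 + 6·5 + 7·4 + 8·3 + 9·2 + 10·1 + 11·0 = 220.

220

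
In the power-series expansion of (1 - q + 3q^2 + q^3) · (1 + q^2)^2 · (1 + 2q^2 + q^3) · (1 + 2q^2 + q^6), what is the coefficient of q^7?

17

(1 - q + 3q^2 + q^3) has coefficients 1,-1,3,1 for degrees 0…3.
(1 + q^2)^2 has coefficients 1,0,2,0,1,0,0,0 for degrees 0…7.
Multiplying by (1 + 2q^2 + q^3) gives running coefficients 1,0,4,1,5,2,2,1 for degrees 0…7.
Finally multiplying by (1 + 2q^2 + q^6), the product of all factors after the first has coefficients 1,0,6,1,13,4,13,5 for degrees 0…7.
[q^7] = 1·5 − 1·13 + 3·4 + 1·13 = 17.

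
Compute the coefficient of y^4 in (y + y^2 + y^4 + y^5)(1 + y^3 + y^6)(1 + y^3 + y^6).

3

(y + y^2 + y^4 + y^5) has coefficients 0,1,1,0,1 for degrees 0…4.
(1 + y^3 + y^6) has coefficients 1,0,0,1,0 for degrees 0…4.
Finally multiplying by (1 + y^3 + y^6), the product of all factors after the first has coefficients 1,0,0,2,0 for degrees 0…4.
[y^4] = 1·2 + 1·0 + 1·1 = 3.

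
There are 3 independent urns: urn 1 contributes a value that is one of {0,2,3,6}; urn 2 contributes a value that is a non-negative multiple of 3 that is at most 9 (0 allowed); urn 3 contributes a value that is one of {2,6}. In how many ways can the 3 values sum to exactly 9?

The generating function for the choices is (1 + q^2 + q^3 + q^6)·(1 + q^3 + q^6 + q^9)·(q^2 + q^6); the count is [q^9].
(1 + q^2 + q^3 + q^6) has coefficients 1,0,1,1,0,0,1 for degrees 0…6.
(1 + q^3 + q^6 + q^9) has coefficients 1,0,0,1,0,0,1,0,0,1 for degrees 0…9.
Finally multiplying by (q^2 + q^6), the product of all factors after the first has coefficients 0,0,1,0,0,1,1,0,1,1 for degrees 0…9.
[q^9] = 1·1 + 1·0 + 1·1 + 1·0 = 2.

2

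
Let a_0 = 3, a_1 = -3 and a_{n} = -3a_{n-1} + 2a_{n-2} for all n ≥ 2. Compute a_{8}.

29415

The ordinary generating function has denominator 1 + 3y - 2y^2.
Iterating the recurrence: a_0,…,a_{8} = 3, -3, 15, -51, 183, -651, 2319, -8259, 29415.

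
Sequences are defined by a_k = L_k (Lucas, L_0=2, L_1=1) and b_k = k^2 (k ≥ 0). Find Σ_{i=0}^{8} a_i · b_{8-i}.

697

This is [x^8] in the product of the two ordinary generating functions.
Σ = 2·64 + 1·49 + 3·36 + 4·25 + 7·16 + 11·9 + 18·4 + 29·1 + 47·0 = 697.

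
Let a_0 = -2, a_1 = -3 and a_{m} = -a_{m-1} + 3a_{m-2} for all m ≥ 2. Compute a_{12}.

The ordinary generating function has denominator 1 + x - 3x^2.
Iterating the recurrence: a_0,…,a_{12} = -2, -3, -3, -6, -3, -15, 6, -51, 69, -222, 429, -1095, 2382.

2382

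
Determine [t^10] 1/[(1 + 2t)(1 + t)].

2047

Partial fractions give a closed form: a_n = (2)·(-2)^n + (-1)·(-1)^n.
At n = 10: a_10 = 2047.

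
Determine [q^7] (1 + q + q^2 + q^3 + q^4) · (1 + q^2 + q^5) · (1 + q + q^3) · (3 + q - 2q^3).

(1 + q + q^2 + q^3 + q^4) has coefficients 1,1,1,1,1 for degrees 0…4.
(1 + q^2 + q^5) has coefficients 1,0,1,0,0,1,0,0 for degrees 0…7.
Multiplying by (1 + q + q^3) gives running coefficients 1,1,1,2,0,2,1,0 for degrees 0…7.
Finally multiplying by (3 + q - 2q^3), the product of all factors after the first has coefficients 3,4,4,5,0,4,1,1 for degrees 0…7.
[q^7] = 1·1 + 1·1 + 1·4 + 1·0 + 1·5 = 11.

11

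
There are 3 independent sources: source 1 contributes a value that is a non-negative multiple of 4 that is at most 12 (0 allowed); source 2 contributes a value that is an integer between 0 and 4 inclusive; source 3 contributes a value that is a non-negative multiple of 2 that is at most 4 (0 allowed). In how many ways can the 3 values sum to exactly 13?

3

The generating function for the choices is (1 + z⁴ + z⁸ + z¹²)·(1 + z + z² + z³ + z⁴)·(1 + z² + z⁴); the count is [z¹³].
(1 + z⁴ + z⁸ + z¹²) has coefficients 1,0,0,0,1,0,0,0,1,0,0,0,1 for degrees 0…12.
(1 + z + z² + z³ + z⁴) has coefficients 1,1,1,1,1,0,0,0,0,0,0,0,0,0 for degrees 0…13.
Finally multiplying by (1 + z² + z⁴), the product of all factors after the first has coefficients 1,1,2,2,3,2,2,1,1,0,0,0,0,0 for degrees 0…13.
[z¹³] = 1·0 + 1·0 + 1·2 + 1·1 = 3.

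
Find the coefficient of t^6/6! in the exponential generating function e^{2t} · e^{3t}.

15625

The EGF product rule gives c_6 = Σ_{k_1+k_2=6} C(6; k_1,k_2) · ∏ g_i(k_i), where e^{2t} gives (2)^k; e^{3t} gives (3)^k.
g_1(k) for k = 0…6: 1, 2, 4, 8, 16, 32, 64.
g_2(k) for k = 0…6: 1, 3, 9, 27, 81, 243, 729.
c_6 = Σ_k C(6,k)·g_1(k)·g_2(6−k) = 1·1·729 + 6·2·243 + 15·4·81 + 20·8·27 + 15·16·9 + 6·32·3 + 1·64·1 = 729 + 2916 + 4860 + 4320 + 2160 + 576 + 64 = 15625.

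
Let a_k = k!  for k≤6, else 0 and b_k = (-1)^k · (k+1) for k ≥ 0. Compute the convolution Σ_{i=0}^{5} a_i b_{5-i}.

81

Write out a_i and b_{5-i} for i = 0,…,5 and sum the products.
Σ = 1·(-6) + 1·5 + 2·(-4) + 6·3 + 24·(-2) + 120·1 = 81.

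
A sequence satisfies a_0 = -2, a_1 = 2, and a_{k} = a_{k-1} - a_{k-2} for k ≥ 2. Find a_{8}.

The ordinary generating function has denominator 1 - t + t^2.
Iterating the recurrence: a_0,…,a_{8} = -2, 2, 4, 2, -2, -4, -2, 2, 4.

4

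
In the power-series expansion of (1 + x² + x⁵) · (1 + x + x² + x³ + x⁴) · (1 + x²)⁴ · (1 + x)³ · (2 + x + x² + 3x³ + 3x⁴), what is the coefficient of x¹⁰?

1739

(1 + x² + x⁵) has coefficients 1,0,1,0,0,1 for degrees 0…5.
(1 + x + x² + x³ + x⁴) has coefficients 1,1,1,1,1,0,0,0,0,0,0 for degrees 0…10.
Multiplying by (1 + x²)⁴ gives running coefficients 1,1,5,5,11,10,14,10,11,5,5 for degrees 0…10.
Multiplying by (1 + x)³ gives running coefficients 1,4,11,24,42,63,82,93,93,82,63 for degrees 0…10.
Finally multiplying by (2 + x + x² + 3x³ + 3x⁴), the product of all factors after the first has coefficients 2,9,27,66,134,237,374,529,676,785,826 for degrees 0…10.
[x¹⁰] = 1·826 + 1·676 + 1·237 = 1739.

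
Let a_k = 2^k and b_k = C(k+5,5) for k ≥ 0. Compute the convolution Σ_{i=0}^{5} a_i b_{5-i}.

Write out a_i and b_{5-i} for i = 0,…,5 and sum the products.
Σ = 1·252 + 2·126 + 4·56 + 8·21 + 16·6 + 32·1 = 1024.

1024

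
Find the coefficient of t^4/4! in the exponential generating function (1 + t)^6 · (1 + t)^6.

11880

The EGF product rule gives c_4 = Σ_{k_1+k_2=4} C(4; k_1,k_2) · ∏ g_i(k_i), where (1+t)^6 gives the falling factorial (6)_k; (1+t)^6 gives the falling factorial (6)_k.
g_1(k) for k = 0…4: 1, 6, 30, 120, 360.
g_2(k) for k = 0…4: 1, 6, 30, 120, 360.
c_4 = Σ_k C(4,k)·g_1(k)·g_2(4−k) = 1·1·360 + 4·6·120 + 6·30·30 + 4·120·6 + 1·360·1 = 360 + 2880 + 5400 + 2880 + 360 = 11880.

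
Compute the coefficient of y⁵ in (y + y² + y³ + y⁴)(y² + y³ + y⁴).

3

(y + y² + y³ + y⁴) has coefficients 0,1,1,1,1 for degrees 0…4.
(y² + y³ + y⁴) has coefficients 0,0,1,1,1,0 for degrees 0…5.
[y⁵] = 1·1 + 1·1 + 1·1 + 1·0 = 3.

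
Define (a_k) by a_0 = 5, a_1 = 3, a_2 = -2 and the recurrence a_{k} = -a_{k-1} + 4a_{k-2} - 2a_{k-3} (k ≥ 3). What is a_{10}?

-6342

The ordinary generating function has denominator 1 + x - 4x^2 + 2x^3.
Iterating the recurrence: a_0,…,a_{10} = 5, 3, -2, 4, -18, 38, -118, 306, -854, 2314, -6342.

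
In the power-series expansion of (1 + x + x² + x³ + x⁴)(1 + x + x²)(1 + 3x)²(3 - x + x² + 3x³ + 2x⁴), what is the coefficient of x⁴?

155

(1 + x + x² + x³ + x⁴) has coefficients 1,1,1,1,1 for degrees 0…4.
(1 + x + x²) has coefficients 1,1,1,0,0 for degrees 0…4.
Multiplying by (1 + 3x)² gives running coefficients 1,7,16,15,9 for degrees 0…4.
Finally multiplying by (3 - x + x² + 3x³ + 2x⁴), the product of all factors after the first has coefficients 3,20,42,39,51 for degrees 0…4.
[x⁴] = 1·51 + 1·39 + 1·42 + 1·20 + 1·3 = 155.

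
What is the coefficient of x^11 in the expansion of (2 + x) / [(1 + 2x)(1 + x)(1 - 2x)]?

-1365

Partial fractions give a closed form: a_n = (3/2)·(-2)^n + (-1/3)·(-1)^n + (5/6)·2^n.
At n = 11: a_11 = -1365.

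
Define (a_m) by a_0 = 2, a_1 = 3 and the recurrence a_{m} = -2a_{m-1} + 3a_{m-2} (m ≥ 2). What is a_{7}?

The ordinary generating function has denominator 1 + 2q - 3q^2.
Iterating the recurrence: a_0,…,a_{7} = 2, 3, 0, 9, -18, 63, -180, 549.

549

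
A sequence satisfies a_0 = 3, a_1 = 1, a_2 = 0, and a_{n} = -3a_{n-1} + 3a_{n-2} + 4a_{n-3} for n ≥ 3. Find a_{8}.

The ordinary generating function has denominator 1 + 3q - 3q^2 - 4q^3.
Iterating the recurrence: a_0,…,a_{8} = 3, 1, 0, 15, -41, 168, -567, 2041, -7152.

-7152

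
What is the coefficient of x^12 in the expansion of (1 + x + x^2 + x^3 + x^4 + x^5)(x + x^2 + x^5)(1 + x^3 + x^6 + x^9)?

(1 + x + x^2 + x^3 + x^4 + x^5) has coefficients 1,1,1,1,1,1 for degrees 0…5.
(x + x^2 + x^5) has coefficients 0,1,1,0,0,1,0,0,0,0,0,0,0 for degrees 0…12.
Finally multiplying by (1 + x^3 + x^6 + x^9), the product of all factors after the first has coefficients 0,1,1,0,1,2,0,1,2,0,1,2,0 for degrees 0…12.
[x^12] = 1·0 + 1·2 + 1·1 + 1·0 + 1·2 + 1·1 = 6.

6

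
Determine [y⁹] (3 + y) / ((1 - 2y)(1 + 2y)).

256

The denominator gives the recurrence a_n = 4a_(n−2) for n ≥ 2; the numerator fixes a_0 = 3, a_1 = 1.
Iterating: 3, 1, 12, 4, 48, 16, 192, 64, 768, 256, so a_9 = 256.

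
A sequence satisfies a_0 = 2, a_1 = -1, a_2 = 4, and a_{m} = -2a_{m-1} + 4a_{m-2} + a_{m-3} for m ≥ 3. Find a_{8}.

The ordinary generating function has denominator 1 + 2q - 4q^2 - q^3.
Iterating the recurrence: a_0,…,a_{8} = 2, -1, 4, -10, 35, -106, 342, -1073, 3408.

3408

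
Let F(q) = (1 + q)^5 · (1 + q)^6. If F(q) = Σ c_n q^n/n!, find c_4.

The EGF product rule gives c_4 = Σ_{k_1+k_2=4} C(4; k_1,k_2) · ∏ g_i(k_i), where (1+q)^5 gives the falling factorial (5)_k; (1+q)^6 gives the falling factorial (6)_k.
g_1(k) for k = 0…4: 1, 5, 20, 60, 120.
g_2(k) for k = 0…4: 1, 6, 30, 120, 360.
c_4 = Σ_k C(4,k)·g_1(k)·g_2(4−k) = 1·1·360 + 4·5·120 + 6·20·30 + 4·60·6 + 1·120·1 = 360 + 2400 + 3600 + 1440 + 120 = 7920.

7920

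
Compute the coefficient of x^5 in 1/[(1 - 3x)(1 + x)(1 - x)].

273

Partial fractions give a closed form: a_n = (9/8)·3^n + (1/8)·(-1)^n + (-1/4)·1^n.
At n = 5: a_5 = 273.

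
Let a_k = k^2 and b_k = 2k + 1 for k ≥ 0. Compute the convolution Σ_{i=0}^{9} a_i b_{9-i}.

1365

The convolution is the x^9 coefficient of A(x)B(x).
Σ = 0·19 + 1·17 + 4·15 + 9·13 + 16·11 + 25·9 + 36·7 + 49·5 + 64·3 + 81·1 = 1365.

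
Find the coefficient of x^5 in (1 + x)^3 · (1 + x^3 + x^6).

(1 + x)^3 has coefficients 1,3,3,1 for degrees 0…3.
(1 + x^3 + x^6) has coefficients 1,0,0,1,0,0 for degrees 0…5.
[x^5] = 1·0 + 3·0 + 3·1 + 1·0 = 3.

3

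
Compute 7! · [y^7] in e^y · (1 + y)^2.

The EGF product rule gives c_7 = Σ_{k_1+k_2=7} C(7; k_1,k_2) · ∏ g_i(k_i), where e^y gives (1)^k; (1+y)^2 gives the falling factorial (2)_k.
g_1(k) for k = 0…7: 1, 1, 1, 1, 1, 1, 1, 1.
g_2(k) for k = 0…7: 1, 2, 2, 0, 0, 0, 0, 0.
c_7 = Σ_k C(7,k)·g_1(k)·g_2(7−k) = 21·1·2 + 7·1·2 + 1·1·1 = 42 + 14 + 1 = 57.

57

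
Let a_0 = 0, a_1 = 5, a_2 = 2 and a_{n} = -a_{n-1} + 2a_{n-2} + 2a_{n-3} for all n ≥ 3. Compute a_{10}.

The ordinary generating function has denominator 1 + y - 2y^2 - 2y^3.
Iterating the recurrence: a_0,…,a_{10} = 0, 5, 2, 8, 6, 14, 14, 26, 30, 50, 62.

62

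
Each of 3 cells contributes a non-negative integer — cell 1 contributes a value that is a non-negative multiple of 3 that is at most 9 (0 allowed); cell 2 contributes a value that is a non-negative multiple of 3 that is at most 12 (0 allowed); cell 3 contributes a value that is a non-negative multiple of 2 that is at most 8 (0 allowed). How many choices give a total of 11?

The generating function for the choices is (1 + t³ + t⁶ + t⁹)·(1 + t³ + t⁶ + t⁹ + t¹²)·(1 + t² + t⁴ + t⁶ + t⁸); the count is [t¹¹].
(1 + t³ + t⁶ + t⁹) has coefficients 1,0,0,1,0,0,1,0,0,1 for degrees 0…9.
(1 + t³ + t⁶ + t⁹ + t¹²) has coefficients 1,0,0,1,0,0,1,0,0,1,0,0 for degrees 0…11.
Finally multiplying by (1 + t² + t⁴ + t⁶ + t⁸), the product of all factors after the first has coefficients 1,0,1,1,1,1,2,1,2,2,1,2 for degrees 0…11.
[t¹¹] = 1·2 + 1·2 + 1·1 + 1·1 = 6.

6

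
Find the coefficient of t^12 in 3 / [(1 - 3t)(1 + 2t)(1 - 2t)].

Partial fractions give a closed form: a_n = (27/5)·3^n + (3/5)·(-2)^n + (-3)·2^n.
At n = 12: a_12 = 2859951.

2859951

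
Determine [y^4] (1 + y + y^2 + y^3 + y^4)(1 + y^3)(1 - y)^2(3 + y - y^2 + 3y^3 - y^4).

-6

(1 + y + y^2 + y^3 + y^4) has coefficients 1,1,1,1,1 for degrees 0…4.
(1 + y^3) has coefficients 1,0,0,1,0 for degrees 0…4.
Multiplying by (1 - y)^2 gives running coefficients 1,-2,1,1,-2 for degrees 0…4.
Finally multiplying by (3 + y - y^2 + 3y^3 - y^4), the product of all factors after the first has coefficients 3,-5,0,9,-13 for degrees 0…4.
[y^4] = 1·(-13) + 1·9 + 1·0 + 1·(-5) + 1·3 = -6.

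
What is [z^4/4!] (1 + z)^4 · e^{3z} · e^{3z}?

7944

The EGF product rule gives c_4 = Σ_{k_1+k_2+k_3=4} C(4; k_1,k_2,k_3) · ∏ g_i(k_i), where (1+z)^4 gives the falling factorial (4)_k; e^{3z} gives (3)^k; e^{3z} gives (3)^k.
g_1(k) for k = 0…4: 1, 4, 12, 24, 24.
g_2(k) for k = 0…4: 1, 3, 9, 27, 81.
g_3(k) for k = 0…4: 1, 3, 9, 27, 81.
First combine the last two factors: h(k) = Σ_j C(k,j)·g_2(j)·g_3(k−j) for k = 0…4: 1, 6, 36, 216, 1296.
c_4 = Σ_k C(4,k)·g_1(k)·h(4−k) = 1·1·1296 + 4·4·216 + 6·12·36 + 4·24·6 + 1·24·1 = 1296 + 3456 + 2592 + 576 + 24 = 7944.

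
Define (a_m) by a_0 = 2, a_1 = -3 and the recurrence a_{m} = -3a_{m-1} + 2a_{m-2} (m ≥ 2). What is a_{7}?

-7269

The ordinary generating function has denominator 1 + 3y - 2y^2.
Iterating the recurrence: a_0,…,a_{7} = 2, -3, 13, -45, 161, -573, 2041, -7269.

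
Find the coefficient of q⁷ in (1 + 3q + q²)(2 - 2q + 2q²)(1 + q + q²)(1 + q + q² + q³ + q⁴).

18

(1 + 3q + q²) has coefficients 1,3,1 for degrees 0…2.
(2 - 2q + 2q²) has coefficients 2,-2,2,0,0,0,0,0 for degrees 0…7.
Multiplying by (1 + q + q²) gives running coefficients 2,0,2,0,2,0,0,0 for degrees 0…7.
Finally multiplying by (1 + q + q² + q³ + q⁴), the product of all factors after the first has coefficients 2,2,4,4,6,4,4,2 for degrees 0…7.
[q⁷] = 1·2 + 3·4 + 1·4 = 18.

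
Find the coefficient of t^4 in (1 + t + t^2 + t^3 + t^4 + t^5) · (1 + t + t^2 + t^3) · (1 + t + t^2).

(1 + t + t^2 + t^3 + t^4 + t^5) has coefficients 1,1,1,1,1 for degrees 0…4.
(1 + t + t^2 + t^3) has coefficients 1,1,1,1,0 for degrees 0…4.
Finally multiplying by (1 + t + t^2), the product of all factors after the first has coefficients 1,2,3,3,2 for degrees 0…4.
[t^4] = 1·2 + 1·3 + 1·3 + 1·2 + 1·1 = 11.

11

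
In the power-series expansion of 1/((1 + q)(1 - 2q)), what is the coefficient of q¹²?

The denominator gives the recurrence a_n = a_(n−1) + 2a_(n−2) for n ≥ 2; the numerator fixes a_0 = 1, a_1 = 1.
Iterating: 1, 1, 3, 5, 11, 21, 43, 85, 171, 341, 683, 1365, 2731, so a_12 = 2731.

2731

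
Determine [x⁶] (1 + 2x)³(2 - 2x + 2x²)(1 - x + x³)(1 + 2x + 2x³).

(1 + 2x)³ has coefficients 1,6,12,8 for degrees 0…3.
(2 - 2x + 2x²) has coefficients 2,-2,2,0,0,0,0 for degrees 0…6.
Multiplying by (1 - x + x³) gives running coefficients 2,-4,4,0,-2,2,0 for degrees 0…6.
Finally multiplying by (1 + 2x + 2x³), the product of all factors after the first has coefficients 2,0,-4,12,-10,6,4 for degrees 0…6.
[x⁶] = 1·4 + 6·6 + 12·(-10) + 8·12 = 16.

16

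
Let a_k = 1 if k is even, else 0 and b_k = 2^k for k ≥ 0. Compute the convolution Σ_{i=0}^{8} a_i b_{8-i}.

Write out a_i and b_{8-i} for i = 0,…,8 and sum the products.
Σ = 1·256 + 0·128 + 1·64 + 0·32 + 1·16 + 0·8 + 1·4 + 0·2 + 1·1 = 341.

341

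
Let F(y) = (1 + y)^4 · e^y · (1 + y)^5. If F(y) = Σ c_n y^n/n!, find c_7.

1047376

The EGF product rule gives c_7 = Σ_{k_1+k_2+k_3=7} C(7; k_1,k_2,k_3) · ∏ g_i(k_i), where (1+y)^4 gives the falling factorial (4)_k; e^y gives (1)^k; (1+y)^5 gives the falling factorial (5)_k.
g_1(k) for k = 0…7: 1, 4, 12, 24, 24, 0, 0, 0.
g_2(k) for k = 0…7: 1, 1, 1, 1, 1, 1, 1, 1.
g_3(k) for k = 0…7: 1, 5, 20, 60, 120, 120, 0, 0.
First combine the last two factors: h(k) = Σ_j C(k,j)·g_2(j)·g_3(k−j) for k = 0…7: 1, 6, 31, 136, 501, 1546, 4051, 9276.
c_7 = Σ_k C(7,k)·g_1(k)·h(7−k) = 1·1·9276 + 7·4·4051 + 21·12·1546 + 35·24·501 + 35·24·136 = 9276 + 113428 + 389592 + 420840 + 114240 = 1047376.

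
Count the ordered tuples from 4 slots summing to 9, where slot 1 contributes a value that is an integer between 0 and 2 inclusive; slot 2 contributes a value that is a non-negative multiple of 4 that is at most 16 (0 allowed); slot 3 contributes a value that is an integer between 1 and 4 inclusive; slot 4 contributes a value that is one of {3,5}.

6

The generating function for the choices is (1 + y + y²)·(1 + y⁴ + y⁸ + y¹² + y¹⁶)·(y + y² + y³ + y⁴)·(y³ + y⁵); the count is [y⁹].
(1 + y + y²) has coefficients 1,1,1 for degrees 0…2.
(1 + y⁴ + y⁸ + y¹² + y¹⁶) has coefficients 1,0,0,0,1,0,0,0,1,0 for degrees 0…9.
Multiplying by (y + y² + y³ + y⁴) gives running coefficients 0,1,1,1,1,1,1,1,1,1 for degrees 0…9.
Finally multiplying by (y³ + y⁵), the product of all factors after the first has coefficients 0,0,0,0,1,1,2,2,2,2 for degrees 0…9.
[y⁹] = 1·2 + 1·2 + 1·2 = 6.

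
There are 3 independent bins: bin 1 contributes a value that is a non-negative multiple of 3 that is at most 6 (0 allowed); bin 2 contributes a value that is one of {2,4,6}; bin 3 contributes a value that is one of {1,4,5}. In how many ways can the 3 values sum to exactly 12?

2

The generating function for the choices is (1 + t³ + t⁶)·(t² + t⁴ + t⁶)·(t + t⁴ + t⁵); the count is [t¹²].
(1 + t³ + t⁶) has coefficients 1,0,0,1,0,0,1 for degrees 0…6.
(t² + t⁴ + t⁶) has coefficients 0,0,1,0,1,0,1,0,0,0,0,0,0 for degrees 0…12.
Finally multiplying by (t + t⁴ + t⁵), the product of all factors after the first has coefficients 0,0,0,1,0,1,1,2,1,1,1,1,0 for degrees 0…12.
[t¹²] = 1·0 + 1·1 + 1·1 = 2.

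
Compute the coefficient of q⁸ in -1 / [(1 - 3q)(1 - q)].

Partial fractions give a closed form: a_n = (-3/2)·3^n + (1/2)·1^n.
At n = 8: a_8 = -9841.

-9841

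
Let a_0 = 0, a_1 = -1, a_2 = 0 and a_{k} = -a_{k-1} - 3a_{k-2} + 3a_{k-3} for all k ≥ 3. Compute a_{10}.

The ordinary generating function has denominator 1 + q + 3q^2 - 3q^3.
Iterating the recurrence: a_0,…,a_{10} = 0, -1, 0, 3, -6, -3, 30, -39, -60, 267, -204.

-204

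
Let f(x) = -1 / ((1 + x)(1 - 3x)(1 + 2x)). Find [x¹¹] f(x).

-78078

The denominator gives the recurrence a_n = 7a_(n−2) + 6a_(n−3) for n ≥ 3; the numerator fixes a_0 = -1, a_1 = 0, a_2 = -7.
Iterating: -1, 0, -7, -6, -49, -84, -379, -882, -3157, -8448, -27391, -78078, so a_11 = -78078.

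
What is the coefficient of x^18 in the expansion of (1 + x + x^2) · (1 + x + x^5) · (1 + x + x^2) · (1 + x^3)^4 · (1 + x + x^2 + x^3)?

(1 + x + x^2) has coefficients 1,1,1 for degrees 0…2.
(1 + x + x^5) has coefficients 1,1,0,0,0,1,0,0,0,0,0,0,0,0,0,0,0,0,0 for degrees 0…18.
Multiplying by (1 + x + x^2) gives running coefficients 1,2,2,1,0,1,1,1,0,0,0,0,0,0,0,0,0,0,0 for degrees 0…18.
Multiplying by (1 + x^3)^4 gives running coefficients 1,2,2,5,8,9,11,13,16,14,12,14,11,8,6,5,4,1,1 for degrees 0…18.
Finally multiplying by (1 + x + x^2 + x^3), the product of all factors after the first has coefficients 1,3,5,10,17,24,33,41,49,54,55,56,51,45,39,30,23,16,11 for degrees 0…18.
[x^18] = 1·11 + 1·16 + 1·23 = 50.

50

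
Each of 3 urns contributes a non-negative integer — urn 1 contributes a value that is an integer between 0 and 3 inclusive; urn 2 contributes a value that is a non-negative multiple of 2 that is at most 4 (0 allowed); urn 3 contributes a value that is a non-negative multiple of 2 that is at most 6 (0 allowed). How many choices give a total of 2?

The generating function for the choices is (1 + t + t^2 + t^3)·(1 + t^2 + t^4)·(1 + t^2 + t^4 + t^6); the count is [t^2].
(1 + t + t^2 + t^3) has coefficients 1,1,1 for degrees 0…2.
(1 + t^2 + t^4) has coefficients 1,0,1 for degrees 0…2.
Finally multiplying by (1 + t^2 + t^4 + t^6), the product of all factors after the first has coefficients 1,0,2 for degrees 0…2.
[t^2] = 1·2 + 1·0 + 1·1 = 3.

3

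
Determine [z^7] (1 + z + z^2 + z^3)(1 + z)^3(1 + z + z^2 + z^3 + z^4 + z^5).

27

(1 + z + z^2 + z^3) has coefficients 1,1,1,1 for degrees 0…3.
(1 + z)^3 has coefficients 1,3,3,1,0,0,0,0 for degrees 0…7.
Finally multiplying by (1 + z + z^2 + z^3 + z^4 + z^5), the product of all factors after the first has coefficients 1,4,7,8,8,8,7,4 for degrees 0…7.
[z^7] = 1·4 + 1·7 + 1·8 + 1·8 = 27.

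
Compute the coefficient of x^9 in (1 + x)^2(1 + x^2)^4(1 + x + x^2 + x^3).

25

(1 + x)^2 has coefficients 1,2,1 for degrees 0…2.
(1 + x^2)^4 has coefficients 1,0,4,0,6,0,4,0,1,0 for degrees 0…9.
Finally multiplying by (1 + x + x^2 + x^3), the product of all factors after the first has coefficients 1,1,5,5,10,10,10,10,5,5 for degrees 0…9.
[x^9] = 1·5 + 2·5 + 1·10 = 25.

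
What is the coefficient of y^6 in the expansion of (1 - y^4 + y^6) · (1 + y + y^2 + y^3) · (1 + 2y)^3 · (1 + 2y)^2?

142

(1 - y^4 + y^6) has coefficients 1,0,0,0,-1,0,1 for degrees 0…6.
(1 + y + y^2 + y^3) has coefficients 1,1,1,1,0,0,0 for degrees 0…6.
Multiplying by (1 + 2y)^3 gives running coefficients 1,7,19,27,26,20,8 for degrees 0…6.
Finally multiplying by (1 + 2y)^2, the product of all factors after the first has coefficients 1,11,51,131,210,232,192 for degrees 0…6.
[y^6] = 1·192 − 1·51 + 1·1 = 142.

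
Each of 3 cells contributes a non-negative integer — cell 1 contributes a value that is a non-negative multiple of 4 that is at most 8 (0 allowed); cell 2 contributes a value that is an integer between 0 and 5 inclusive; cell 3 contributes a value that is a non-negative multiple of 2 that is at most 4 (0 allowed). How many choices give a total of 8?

The generating function for the choices is (1 + q⁴ + q⁸)·(1 + q + q² + q³ + q⁴ + q⁵)·(1 + q² + q⁴); the count is [q⁸].
(1 + q⁴ + q⁸) has coefficients 1,0,0,0,1,0,0,0,1 for degrees 0…8.
(1 + q + q² + q³ + q⁴ + q⁵) has coefficients 1,1,1,1,1,1,0,0,0 for degrees 0…8.
Finally multiplying by (1 + q² + q⁴), the product of all factors after the first has coefficients 1,1,2,2,3,3,2,2,1 for degrees 0…8.
[q⁸] = 1·1 + 1·3 + 1·1 = 5.

5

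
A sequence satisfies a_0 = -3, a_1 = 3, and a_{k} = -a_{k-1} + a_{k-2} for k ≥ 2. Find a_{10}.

The ordinary generating function has denominator 1 + q - q^2.
Iterating the recurrence: a_0,…,a_{10} = -3, 3, -6, 9, -15, 24, -39, 63, -102, 165, -267.

-267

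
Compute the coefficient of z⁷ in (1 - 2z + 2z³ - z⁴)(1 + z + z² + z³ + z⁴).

1

(1 - 2z + 2z³ - z⁴) has coefficients 1,-2,0,2,-1 for degrees 0…4.
(1 + z + z² + z³ + z⁴) has coefficients 1,1,1,1,1,0,0,0 for degrees 0…7.
[z⁷] = 1·0 − 2·0 + 2·1 − 1·1 = 1.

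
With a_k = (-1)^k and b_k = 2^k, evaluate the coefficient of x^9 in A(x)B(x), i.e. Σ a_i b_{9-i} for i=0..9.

341

This is [x^9] in the product of the two ordinary generating functions.
Σ = 1·512 − 1·256 + 1·128 − 1·64 + 1·32 − 1·16 + 1·8 − 1·4 + 1·2 − 1·1 = 341.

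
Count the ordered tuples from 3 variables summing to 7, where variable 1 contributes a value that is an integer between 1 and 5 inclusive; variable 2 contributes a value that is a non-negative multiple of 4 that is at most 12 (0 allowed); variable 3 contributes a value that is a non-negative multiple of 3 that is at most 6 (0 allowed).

3

The generating function for the choices is (q + q^2 + q^3 + q^4 + q^5)·(1 + q^4 + q^8 + q^12)·(1 + q^3 + q^6); the count is [q^7].
(q + q^2 + q^3 + q^4 + q^5) has coefficients 0,1,1,1,1,1 for degrees 0…5.
(1 + q^4 + q^8 + q^12) has coefficients 1,0,0,0,1,0,0,0 for degrees 0…7.
Finally multiplying by (1 + q^3 + q^6), the product of all factors after the first has coefficients 1,0,0,1,1,0,1,1 for degrees 0…7.
[q^7] = 1·1 + 1·0 + 1·1 + 1·1 + 1·0 = 3.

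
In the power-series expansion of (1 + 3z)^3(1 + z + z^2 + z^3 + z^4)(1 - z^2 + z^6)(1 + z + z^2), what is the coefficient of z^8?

(1 + 3z)^3 has coefficients 1,9,27,27 for degrees 0…3.
(1 + z + z^2 + z^3 + z^4) has coefficients 1,1,1,1,1,0,0,0,0 for degrees 0…8.
Multiplying by (1 - z^2 + z^6) gives running coefficients 1,1,0,0,0,-1,0,1,1 for degrees 0…8.
Finally multiplying by (1 + z + z^2), the product of all factors after the first has coefficients 1,2,2,1,0,-1,-1,0,2 for degrees 0…8.
[z^8] = 1·2 + 9·0 + 27·(-1) + 27·(-1) = -52.

-52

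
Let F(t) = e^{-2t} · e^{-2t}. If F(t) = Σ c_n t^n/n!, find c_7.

-16384

The EGF product rule gives c_7 = Σ_{k_1+k_2=7} C(7; k_1,k_2) · ∏ g_i(k_i), where e^{-2t} gives (-2)^k; e^{-2t} gives (-2)^k.
g_1(k) for k = 0…7: 1, -2, 4, -8, 16, -32, 64, -128.
g_2(k) for k = 0…7: 1, -2, 4, -8, 16, -32, 64, -128.
c_7 = Σ_k C(7,k)·g_1(k)·g_2(7−k) = 1·1·(-128) + 7·(-2)·64 + 21·4·(-32) + 35·(-8)·16 + 35·16·(-8) + 21·(-32)·4 + 7·64·(-2) + 1·(-128)·1 = −128 − 896 − 2688 − 4480 − 4480 − 2688 − 896 − 128 = -16384.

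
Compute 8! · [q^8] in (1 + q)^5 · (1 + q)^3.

40320

The EGF product rule gives c_8 = Σ_{k_1+k_2=8} C(8; k_1,k_2) · ∏ g_i(k_i), where (1+q)^5 gives the falling factorial (5)_k; (1+q)^3 gives the falling factorial (3)_k.
g_1(k) for k = 0…8: 1, 5, 20, 60, 120, 120, 0, 0, 0.
g_2(k) for k = 0…8: 1, 3, 6, 6, 0, 0, 0, 0, 0.
c_8 = Σ_k C(8,k)·g_1(k)·g_2(8−k) = 56·120·6 = 40320.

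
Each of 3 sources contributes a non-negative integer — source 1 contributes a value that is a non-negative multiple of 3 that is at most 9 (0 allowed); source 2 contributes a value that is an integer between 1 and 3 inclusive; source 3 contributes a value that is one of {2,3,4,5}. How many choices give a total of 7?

The generating function for the choices is (1 + t^3 + t^6 + t^9)·(t + t^2 + t^3)·(t^2 + t^3 + t^4 + t^5); the count is [t^7].
(1 + t^3 + t^6 + t^9) has coefficients 1,0,0,1,0,0,1,0 for degrees 0…7.
(t + t^2 + t^3) has coefficients 0,1,1,1,0,0,0,0 for degrees 0…7.
Finally multiplying by (t^2 + t^3 + t^4 + t^5), the product of all factors after the first has coefficients 0,0,0,1,2,3,3,2 for degrees 0…7.
[t^7] = 1·2 + 1·2 + 1·0 = 4.

4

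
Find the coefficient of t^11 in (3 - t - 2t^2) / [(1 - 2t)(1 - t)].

8192

The denominator gives the recurrence a_n = 3a_(n−1) − 2a_(n−2) for n ≥ 3; the numerator fixes a_0 = 3, a_1 = 8, a_2 = 16.
Iterating: 3, 8, 16, 32, 64, 128, 256, 512, 1024, 2048, 4096, 8192, so a_11 = 8192.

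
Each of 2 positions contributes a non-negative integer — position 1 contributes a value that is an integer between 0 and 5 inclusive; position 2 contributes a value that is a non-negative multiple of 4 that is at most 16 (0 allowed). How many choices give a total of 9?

The generating function for the choices is (1 + q + q² + q³ + q⁴ + q⁵)·(1 + q⁴ + q⁸ + q¹² + q¹⁶); the count is [q⁹].
(1 + q + q² + q³ + q⁴ + q⁵) has coefficients 1,1,1,1,1,1 for degrees 0…5.
(1 + q⁴ + q⁸ + q¹² + q¹⁶) has coefficients 1,0,0,0,1,0,0,0,1,0 for degrees 0…9.
[q⁹] = 1·0 + 1·1 + 1·0 + 1·0 + 1·0 + 1·1 = 2.

2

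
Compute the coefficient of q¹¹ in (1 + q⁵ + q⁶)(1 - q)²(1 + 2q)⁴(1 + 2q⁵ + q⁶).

(1 + q⁵ + q⁶) has coefficients 1,0,0,0,0,1,1 for degrees 0…6.
(1 - q)² has coefficients 1,-2,1,0,0,0,0,0,0,0,0,0 for degrees 0…11.
Multiplying by (1 + 2q)⁴ gives running coefficients 1,6,9,-8,-24,0,16,0,0,0,0,0 for degrees 0…11.
Finally multiplying by (1 + 2q⁵ + q⁶), the product of all factors after the first has coefficients 1,6,9,-8,-24,2,29,24,-7,-56,-24,32 for degrees 0…11.
[q¹¹] = 1·32 + 1·29 + 1·2 = 63.

63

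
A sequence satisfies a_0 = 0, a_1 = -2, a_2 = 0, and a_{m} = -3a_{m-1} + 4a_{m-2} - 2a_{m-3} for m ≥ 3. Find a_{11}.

-548300

The ordinary generating function has denominator 1 + 3t - 4t^2 + 2t^3.
Iterating the recurrence: a_0,…,a_{11} = 0, -2, 0, -8, 28, -116, 476, -1948, 7980, -32684, 133868, -548300.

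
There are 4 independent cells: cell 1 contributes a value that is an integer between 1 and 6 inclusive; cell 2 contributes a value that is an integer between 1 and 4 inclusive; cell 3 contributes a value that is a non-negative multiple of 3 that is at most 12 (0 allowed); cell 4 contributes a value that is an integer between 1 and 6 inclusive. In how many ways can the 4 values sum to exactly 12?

The generating function for the choices is (z + z^2 + z^3 + z^4 + z^5 + z^6)·(z + z^2 + z^3 + z^4)·(1 + z^3 + z^6 + z^9 + z^12)·(z + z^2 + z^3 + z^4 + z^5 + z^6); the count is [z^12].
(z + z^2 + z^3 + z^4 + z^5 + z^6) has coefficients 0,1,1,1,1,1,1 for degrees 0…6.
(z + z^2 + z^3 + z^4) has coefficients 0,1,1,1,1,0,0,0,0,0,0,0,0 for degrees 0…12.
Multiplying by (1 + z^3 + z^6 + z^9 + z^12) gives running coefficients 0,1,1,1,2,1,1,2,1,1,2,1,1 for degrees 0…12.
Finally multiplying by (z + z^2 + z^3 + z^4 + z^5 + z^6), the product of all factors after the first has coefficients 0,0,1,2,3,5,6,7,8,8,8,8,8 for degrees 0…12.
[z^12] = 1·8 + 1·8 + 1·8 + 1·8 + 1·7 + 1·6 = 45.

45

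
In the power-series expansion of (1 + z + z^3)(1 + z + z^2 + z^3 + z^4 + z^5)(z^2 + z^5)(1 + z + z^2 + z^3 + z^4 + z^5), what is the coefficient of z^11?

25

(1 + z + z^3) has coefficients 1,1,0,1 for degrees 0…3.
(1 + z + z^2 + z^3 + z^4 + z^5) has coefficients 1,1,1,1,1,1,0,0,0,0,0,0 for degrees 0…11.
Multiplying by (z^2 + z^5) gives running coefficients 0,0,1,1,1,2,2,2,1,1,1,0 for degrees 0…11.
Finally multiplying by (1 + z + z^2 + z^3 + z^4 + z^5), the product of all factors after the first has coefficients 0,0,1,2,3,5,7,9,9,9,9,7 for degrees 0…11.
[z^11] = 1·7 + 1·9 + 1·9 = 25.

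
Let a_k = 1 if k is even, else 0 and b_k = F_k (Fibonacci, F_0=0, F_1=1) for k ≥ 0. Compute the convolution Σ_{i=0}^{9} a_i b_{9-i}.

55

The convolution is the t^9 coefficient of A(t)B(t).
Σ = 1·34 + 0·21 + 1·13 + 0·8 + 1·5 + 0·3 + 1·2 + 0·1 + 1·1 + 0·0 = 55.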